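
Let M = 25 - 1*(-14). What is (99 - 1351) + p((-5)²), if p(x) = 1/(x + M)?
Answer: -80127/64 ≈ -1252.0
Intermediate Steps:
M = 39 (M = 25 + 14 = 39)
p(x) = 1/(39 + x) (p(x) = 1/(x + 39) = 1/(39 + x))
(99 - 1351) + p((-5)²) = (99 - 1351) + 1/(39 + (-5)²) = -1252 + 1/(39 + 25) = -1252 + 1/64 = -80127/64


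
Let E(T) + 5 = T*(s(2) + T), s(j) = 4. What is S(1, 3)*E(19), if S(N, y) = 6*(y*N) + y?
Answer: 9072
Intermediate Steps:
S(N, y) = y + 6*N*y (S(N, y) = 6*(N*y) + y = 6*N*y + y = y + 6*N*y)
E(T) = -5 + T*(4 + T)
S(1, 3)*E(19) = (3*(1 + 6*1))*(-5 + 19² + 4*19) = (3*(1 + 6))*(-5 + 361 + 76) = (3*7)*432 = 21*432 = 9072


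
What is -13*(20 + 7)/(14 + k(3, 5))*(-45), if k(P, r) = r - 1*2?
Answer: 15795/17 ≈ 929.12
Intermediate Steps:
k(P, r) = -2 + r (k(P, r) = r - 2 = -2 + r)
-13*(20 + 7)/(14 + k(3, 5))*(-45) = -13*(20 + 7)/(14 + (-2 + 5))*(-45) = -351/(14 + 3)*(-45) = -351/17*(-45) = 15795/17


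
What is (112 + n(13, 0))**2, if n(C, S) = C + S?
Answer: 15625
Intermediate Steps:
(112 + n(13, 0))**2 = (112 + (13 + 0))**2 = (112 + 13)**2 = 125**2 = 15625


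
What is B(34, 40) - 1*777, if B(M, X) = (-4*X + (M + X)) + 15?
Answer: -848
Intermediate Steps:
B(M, X) = 15 + M - 3*X (B(M, X) = (M - 3*X) + 15 = 15 + M - 3*X)
B(34, 40) - 1*777 = (15 + 34 - 3*40) - 1*777 = (15 + 34 - 120) - 777 = -71 - 777 = -848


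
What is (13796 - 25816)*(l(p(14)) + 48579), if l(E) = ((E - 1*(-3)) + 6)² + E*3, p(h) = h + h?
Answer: -601384640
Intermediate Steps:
p(h) = 2*h
l(E) = (9 + E)² + 3*E (l(E) = ((E + 3) + 6)² + 3*E = ((3 + E) + 6)² + 3*E = (9 + E)² + 3*E)
(13796 - 25816)*(l(p(14)) + 48579) = (13796 - 25816)*(((9 + 2*14)² + 3*(2*14)) + 48579) = -12020*(((9 + 28)² + 3*28) + 48579) = -12020*((37² + 84) + 48579) = -12020*((1369 + 84) + 48579) = -12020*(1453 + 48579) = -12020*50032 = -601384640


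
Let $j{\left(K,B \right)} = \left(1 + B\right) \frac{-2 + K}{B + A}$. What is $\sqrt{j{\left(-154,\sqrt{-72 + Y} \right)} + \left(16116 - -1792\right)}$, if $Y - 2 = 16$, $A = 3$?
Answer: $2 \sqrt{2} \sqrt{\frac{2232 + 2219 i \sqrt{6}}{1 + i \sqrt{6}}} \approx 133.29 - 0.13651 i$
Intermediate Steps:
$Y = 18$ ($Y = 2 + 16 = 18$)
$j{\left(K,B \right)} = \frac{\left(1 + B\right) \left(-2 + K\right)}{3 + B}$ ($j{\left(K,B \right)} = \left(1 + B\right) \frac{-2 + K}{B + 3} = \left(1 + B\right) \frac{-2 + K}{3 + B} = \frac{\left(1 + B\right) \left(-2 + K\right)}{3 + B}$)
$\sqrt{j{\left(-154,\sqrt{-72 + Y} \right)} + \left(16116 - -1792\right)} = \sqrt{\frac{-2 - 154 - 2 \sqrt{-72 + 18} + \sqrt{-72 + 18} \left(-154\right)}{3 + \sqrt{-72 + 18}} + \left(16116 - -1792\right)} = \sqrt{\frac{-2 - 154 - 2 \sqrt{-54} + \sqrt{-54} \left(-154\right)}{3 + \sqrt{-54}} + \left(16116 + 1792\right)} = \sqrt{\frac{-2 - 154 - 2 \cdot 3 i \sqrt{6} + 3 i \sqrt{6} \left(-154\right)}{3 + 3 i \sqrt{6}} + 17908} = \sqrt{\frac{-2 - 154 - 6 i \sqrt{6} - 462 i \sqrt{6}}{3 + 3 i \sqrt{6}} + 17908} = \sqrt{\frac{-156 - 468 i \sqrt{6}}{3 + 3 i \sqrt{6}} + 17908} = \sqrt{17908 + \frac{-156 - 468 i \sqrt{6}}{3 + 3 i \sqrt{6}}}$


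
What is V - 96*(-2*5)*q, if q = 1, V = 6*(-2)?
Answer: 948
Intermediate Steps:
V = -12
V - 96*(-2*5)*q = -12 - 96*(-2*5) = -12 - (-960) = -12 - 96*(-10) = -12 + 960 = 948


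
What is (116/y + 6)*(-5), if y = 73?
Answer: -2770/73 ≈ -37.945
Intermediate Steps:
(116/y + 6)*(-5) = (116/73 + 6)*(-5) = (554/73)*(-5) = -2770/73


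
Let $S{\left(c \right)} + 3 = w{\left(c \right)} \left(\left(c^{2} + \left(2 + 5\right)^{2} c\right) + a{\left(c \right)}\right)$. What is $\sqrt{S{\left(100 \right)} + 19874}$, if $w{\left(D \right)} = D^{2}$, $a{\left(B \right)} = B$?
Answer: $\sqrt{150019871} \approx 12248.0$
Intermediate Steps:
$S{\left(c \right)} = -3 + c^{2} \left(c^{2} + 50 c\right)$ ($S{\left(c \right)} = -3 + c^{2} \left(\left(c^{2} + \left(2 + 5\right)^{2} c\right) + c\right) = -3 + c^{2} \left(\left(c^{2} + 7^{2} c\right) + c\right) = -3 + c^{2} \left(\left(c^{2} + 49 c\right) + c\right) = -3 + c^{2} \left(c^{2} + 50 c\right)$)
$\sqrt{S{\left(100 \right)} + 19874} = \sqrt{\left(-3 + 100^{4} + 50 \cdot 100^{3}\right) + 19874} = \sqrt{\left(-3 + 100000000 + 50 \cdot 1000000\right) + 19874} = \sqrt{\left(-3 + 100000000 + 50000000\right) + 19874} = \sqrt{149999997 + 19874} = \sqrt{150019871}$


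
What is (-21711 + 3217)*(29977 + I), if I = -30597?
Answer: 11466280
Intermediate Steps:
(-21711 + 3217)*(29977 + I) = (-21711 + 3217)*(29977 - 30597) = -18494*(-620) = 11466280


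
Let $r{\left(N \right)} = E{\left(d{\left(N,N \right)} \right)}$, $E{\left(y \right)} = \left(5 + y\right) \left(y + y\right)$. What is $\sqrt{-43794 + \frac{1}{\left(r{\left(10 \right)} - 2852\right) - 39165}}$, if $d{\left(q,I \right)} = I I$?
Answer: $\frac{7 i \sqrt{394784399867}}{21017} \approx 209.27 i$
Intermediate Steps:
$d{\left(q,I \right)} = I^{2}$
$E{\left(y \right)} = 2 y \left(5 + y\right)$ ($E{\left(y \right)} = \left(5 + y\right) 2 y = 2 y \left(5 + y\right)$)
$r{\left(N \right)} = 2 N^{2} \left(5 + N^{2}\right)$
$\sqrt{-43794 + \frac{1}{\left(r{\left(10 \right)} - 2852\right) - 39165}} = \sqrt{-43794 + \frac{1}{\left(2 \cdot 10^{2} \left(5 + 10^{2}\right) - 2852\right) - 39165}} = \sqrt{-43794 + \frac{1}{\left(2 \cdot 100 \left(5 + 100\right) - 2852\right) - 39165}} = \sqrt{-43794 + \frac{1}{\left(2 \cdot 100 \cdot 105 - 2852\right) - 39165}} = \sqrt{-43794 + \frac{1}{\left(21000 - 2852\right) - 39165}} = \sqrt{-43794 + \frac{1}{18148 - 39165}} = \sqrt{-43794 + \frac{1}{-21017}} = \sqrt{-43794 - \frac{1}{21017}} = \sqrt{- \frac{920418499}{21017}} = \frac{7 i \sqrt{394784399867}}{21017}$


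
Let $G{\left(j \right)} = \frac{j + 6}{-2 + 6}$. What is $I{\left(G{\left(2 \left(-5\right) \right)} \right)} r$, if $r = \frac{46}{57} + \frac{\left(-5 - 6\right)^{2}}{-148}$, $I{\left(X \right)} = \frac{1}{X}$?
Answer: $\frac{89}{8436} \approx 0.01055$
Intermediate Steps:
$G{\left(j \right)} = \frac{3}{2} + \frac{j}{4}$ ($G{\left(j \right)} = \frac{6 + j}{4} = \left(6 + j\right) \frac{1}{4} = \frac{3}{2} + \frac{j}{4}$)
$r = - \frac{89}{8436}$ ($r = 46 \cdot \frac{1}{57} + \left(-11\right)^{2} \left(- \frac{1}{148}\right) = \frac{46}{57} + 121 \left(- \frac{1}{148}\right) = \frac{46}{57} - \frac{121}{148} = - \frac{89}{8436} \approx -0.01055$)
$I{\left(G{\left(2 \left(-5\right) \right)} \right)} r = \frac{1}{\frac{3}{2} + \frac{2 \left(-5\right)}{4}} \left(- \frac{89}{8436}\right) = \frac{1}{\frac{3}{2} + \frac{1}{4} \left(-10\right)} \left(- \frac{89}{8436}\right) = \frac{1}{\frac{3}{2} - \frac{5}{2}} \left(- \frac{89}{8436}\right) = \frac{1}{-1} \left(- \frac{89}{8436}\right) = \left(-1\right) \left(- \frac{89}{8436}\right) = \frac{89}{8436}$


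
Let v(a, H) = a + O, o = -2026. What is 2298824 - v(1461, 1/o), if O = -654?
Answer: 2298017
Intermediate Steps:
v(a, H) = -654 + a (v(a, H) = a - 654 = -654 + a)
2298824 - v(1461, 1/o) = 2298824 - (-654 + 1461) = 2298824 - 1*807 = 2298824 - 807 = 2298017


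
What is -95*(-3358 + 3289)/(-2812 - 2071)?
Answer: -345/257 ≈ -1.3424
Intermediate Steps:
-95*(-3358 + 3289)/(-2812 - 2071) = -(-6555)/(-4883) = -(-6555)*(-1)/4883 = -95*69/4883 = -345/257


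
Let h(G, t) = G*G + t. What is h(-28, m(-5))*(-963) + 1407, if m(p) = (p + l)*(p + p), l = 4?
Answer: -763215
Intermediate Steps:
m(p) = 2*p*(4 + p) (m(p) = (p + 4)*(p + p) = (4 + p)*(2*p) = 2*p*(4 + p))
h(G, t) = t + G² (h(G, t) = G² + t = t + G²)
h(-28, m(-5))*(-963) + 1407 = (2*(-5)*(4 - 5) + (-28)²)*(-963) + 1407 = (2*(-5)*(-1) + 784)*(-963) + 1407 = (10 + 784)*(-963) + 1407 = 794*(-963) + 1407 = -764622 + 1407 = -763215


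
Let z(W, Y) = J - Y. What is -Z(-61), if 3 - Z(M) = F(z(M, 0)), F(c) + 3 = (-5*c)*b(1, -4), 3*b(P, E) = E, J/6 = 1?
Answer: 34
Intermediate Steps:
J = 6 (J = 6*1 = 6)
b(P, E) = E/3
z(W, Y) = 6 - Y
F(c) = -3 + 20*c/3 (F(c) = -3 + (-5*c)*((⅓)*(-4)) = -3 - 5*c*(-4/3) = -3 + 20*c/3)
Z(M) = -34 (Z(M) = 3 - (-3 + 20*(6 - 1*0)/3) = 3 - (-3 + 20*(6 + 0)/3) = 3 - (-3 + (20/3)*6) = 3 - (-3 + 40) = 3 - 1*37 = 3 - 37 = -34)
-Z(-61) = -1*(-34) = 34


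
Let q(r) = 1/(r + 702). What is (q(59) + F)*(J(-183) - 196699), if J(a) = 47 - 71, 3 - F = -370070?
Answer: -55402223859542/761 ≈ -7.2802e+10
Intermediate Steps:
F = 370073 (F = 3 - 1*(-370070) = 3 + 370070 = 370073)
q(r) = 1/(702 + r)
J(a) = -24
(q(59) + F)*(J(-183) - 196699) = (1/(702 + 59) + 370073)*(-24 - 196699) = (1/761 + 370073)*(-196723) = (281625554/761)*(-196723) = -55402223859542/761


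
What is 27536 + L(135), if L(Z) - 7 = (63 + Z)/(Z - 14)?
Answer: 302991/11 ≈ 27545.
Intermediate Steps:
L(Z) = 7 + (63 + Z)/(-14 + Z) (L(Z) = 7 + (63 + Z)/(Z - 14) = 7 + (63 + Z)/(-14 + Z))
27536 + L(135) = 27536 + (-35 + 8*135)/(-14 + 135) = 27536 + (-35 + 1080)/121 = 27536 + (1/121)*1045 = 27536 + 95/11 = 302991/11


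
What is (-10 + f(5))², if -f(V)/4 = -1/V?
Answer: 2116/25 ≈ 84.640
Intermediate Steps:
f(V) = 4/V (f(V) = -(-4)/V = 4/V)
(-10 + f(5))² = (-10 + 4/5)² = (-10 + 4*(⅕))² = (-10 + ⅘)² = (-46/5)² = 2116/25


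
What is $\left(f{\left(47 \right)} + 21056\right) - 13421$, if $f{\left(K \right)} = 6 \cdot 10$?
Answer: $7695$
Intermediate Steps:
$f{\left(K \right)} = 60$
$\left(f{\left(47 \right)} + 21056\right) - 13421 = \left(60 + 21056\right) - 13421 = 21116 - 13421 = 7695$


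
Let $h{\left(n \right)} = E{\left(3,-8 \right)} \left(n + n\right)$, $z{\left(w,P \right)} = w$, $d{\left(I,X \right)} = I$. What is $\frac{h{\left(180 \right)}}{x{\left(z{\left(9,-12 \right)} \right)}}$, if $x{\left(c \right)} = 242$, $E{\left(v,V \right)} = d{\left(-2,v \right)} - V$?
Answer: $\frac{1080}{121} \approx 8.9256$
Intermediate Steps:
$E{\left(v,V \right)} = -2 - V$
$h{\left(n \right)} = 12 n$ ($h{\left(n \right)} = \left(-2 - -8\right) \left(n + n\right) = \left(-2 + 8\right) 2 n = 6 \cdot 2 n = 12 n$)
$\frac{h{\left(180 \right)}}{x{\left(z{\left(9,-12 \right)} \right)}} = \frac{12 \cdot 180}{242} = 2160 \cdot \frac{1}{242} = \frac{1080}{121}$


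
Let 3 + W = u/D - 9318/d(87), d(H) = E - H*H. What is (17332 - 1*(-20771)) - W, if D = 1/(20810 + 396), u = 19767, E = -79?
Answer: -1602794790963/3824 ≈ -4.1914e+8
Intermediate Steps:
D = 1/21206 ≈ 4.7156e-5
d(H) = -79 - H² (d(H) = -79 - H*H = -79 - H²)
W = 1602940496835/3824 (W = -3 + (19767/(1/21206) - 9318/(-79 - 1*87²)) = -3 + (19767*21206 - 9318/(-79 - 1*7569)) = -3 + (419179002 - 9318/(-79 - 7569)) = -3 + (419179002 - 9318/(-7648)) = -3 + (419179002 - 9318*(-1/7648)) = -3 + (419179002 + 4659/3824) = -3 + 1602940508307/3824 = 1602940496835/3824 ≈ 4.1918e+8)
(17332 - 1*(-20771)) - W = (17332 - 1*(-20771)) - 1*1602940496835/3824 = (17332 + 20771) - 1602940496835/3824 = 38103 - 1602940496835/3824 = -1602794790963/3824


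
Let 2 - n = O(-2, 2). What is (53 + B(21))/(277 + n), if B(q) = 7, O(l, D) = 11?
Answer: 15/67 ≈ 0.22388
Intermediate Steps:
n = -9 (n = 2 - 1*11 = 2 - 11 = -9)
(53 + B(21))/(277 + n) = (53 + 7)/(277 - 9) = 60/268 = 60*(1/268) = 15/67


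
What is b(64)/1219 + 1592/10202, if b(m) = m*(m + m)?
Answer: 42757716/6218119 ≈ 6.8763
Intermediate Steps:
b(m) = 2*m² (b(m) = m*(2*m) = 2*m²)
b(64)/1219 + 1592/10202 = (2*64²)/1219 + 1592/10202 = (2*4096)*(1/1219) + 1592*(1/10202) = 8192*(1/1219) + 796/5101 = 8192/1219 + 796/5101 = 42757716/6218119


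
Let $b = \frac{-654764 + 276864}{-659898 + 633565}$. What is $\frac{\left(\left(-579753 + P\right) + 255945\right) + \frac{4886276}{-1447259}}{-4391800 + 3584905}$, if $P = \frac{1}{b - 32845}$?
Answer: $\frac{9881760282601583147}{24624035929088548425} \approx 0.40131$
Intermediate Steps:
$b = \frac{377900}{26333}$ ($b = - \frac{377900}{-26333} = \left(-377900\right) \left(- \frac{1}{26333}\right) = \frac{377900}{26333} \approx 14.351$)
$P = - \frac{26333}{864529485}$ ($P = \frac{1}{\frac{377900}{26333} - 32845} = \frac{1}{- \frac{864529485}{26333}} = - \frac{26333}{864529485} \approx -3.0459 \cdot 10^{-5}$)
$\frac{\left(\left(-579753 + P\right) + 255945\right) + \frac{4886276}{-1447259}}{-4391800 + 3584905} = \frac{\left(\left(-579753 - \frac{26333}{864529485}\right) + 255945\right) + \frac{4886276}{-1447259}}{-4391800 + 3584905} = \frac{\left(- \frac{501213562543538}{864529485} + 255945\right) + 4886276 \left(- \frac{1}{1447259}\right)}{-806895} = \left(- \frac{279941563505213}{864529485} - \frac{4886276}{1447259}\right) \left(- \frac{1}{806895}\right) = \left(- \frac{9881760282601583147}{30517026291015}\right) \left(- \frac{1}{806895}\right) = \frac{9881760282601583147}{24624035929088548425}$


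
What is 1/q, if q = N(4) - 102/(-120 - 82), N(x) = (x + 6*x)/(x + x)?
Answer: 202/809 ≈ 0.24969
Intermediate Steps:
N(x) = 7/2 (N(x) = (7*x)/((2*x)) = (7*x)*(1/(2*x)) = 7/2)
q = 809/202 (q = 7/2 - 102/(-120 - 82) = 7/2 - 102/(-202) = 7/2 - 102*(-1/202) = 7/2 + 51/101 = 809/202 ≈ 4.0050)
1/q = 1/(809/202) = 202/809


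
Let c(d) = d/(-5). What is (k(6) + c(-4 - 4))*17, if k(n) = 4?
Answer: 476/5 ≈ 95.200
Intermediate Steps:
c(d) = -d/5 (c(d) = d*(-⅕) = -d/5)
(k(6) + c(-4 - 4))*17 = (4 - (-4 - 4)/5)*17 = (4 - ⅕*(-8))*17 = (4 + 8/5)*17 = (28/5)*17 = 476/5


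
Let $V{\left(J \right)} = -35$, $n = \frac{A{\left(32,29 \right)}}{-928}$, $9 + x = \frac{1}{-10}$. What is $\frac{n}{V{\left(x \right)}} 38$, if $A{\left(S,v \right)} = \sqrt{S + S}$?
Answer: $\frac{19}{2030} \approx 0.0093596$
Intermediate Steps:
$x = - \frac{91}{10}$ ($x = -9 + \frac{1}{-10} = -9 - \frac{1}{10} = - \frac{91}{10} \approx -9.1$)
$A{\left(S,v \right)} = \sqrt{2} \sqrt{S}$ ($A{\left(S,v \right)} = \sqrt{2 S} = \sqrt{2} \sqrt{S}$)
$n = - \frac{1}{116}$ ($n = \frac{\sqrt{2} \sqrt{32}}{-928} = \sqrt{2} \cdot 4 \sqrt{2} \left(- \frac{1}{928}\right) = 8 \left(- \frac{1}{928}\right) = - \frac{1}{116} \approx -0.0086207$)
$\frac{n}{V{\left(x \right)}} 38 = - \frac{1}{116 \left(-35\right)} 38 = \left(- \frac{1}{116}\right) \left(- \frac{1}{35}\right) 38 = \frac{1}{4060} \cdot 38 = \frac{19}{2030}$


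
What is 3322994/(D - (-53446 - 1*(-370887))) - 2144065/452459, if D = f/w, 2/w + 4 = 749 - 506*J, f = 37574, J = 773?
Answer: -1123387754210559/237044263312142 ≈ -4.7392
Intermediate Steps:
w = -2/390393 (w = 2/(-4 + (749 - 506*773)) = 2/(-4 + (749 - 391138)) = 2/(-4 - 390389) = 2/(-390393) = 2*(-1/390393) = -2/390393 ≈ -5.1230e-6)
D = -7334313291 (D = 37574/(-2/390393) = 37574*(-390393/2) = -7334313291)
3322994/(D - (-53446 - 1*(-370887))) - 2144065/452459 = 3322994/(-7334313291 - (-53446 - 1*(-370887))) - 2144065/452459 = 3322994/(-7334313291 - (-53446 + 370887)) - 2144065*1/452459 = 3322994/(-7334313291 - 1*317441) - 306295/64637 = 3322994/(-7334313291 - 317441) - 306295/64637 = 3322994/(-7334630732) - 306295/64637 = 3322994*(-1/7334630732) - 306295/64637 = -1661497/3667315366 - 306295/64637 = -1123387754210559/237044263312142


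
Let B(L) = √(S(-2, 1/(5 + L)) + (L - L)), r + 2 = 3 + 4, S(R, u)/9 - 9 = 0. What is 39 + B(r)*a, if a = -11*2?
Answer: -159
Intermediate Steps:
S(R, u) = 81 (S(R, u) = 81 + 9*0 = 81 + 0 = 81)
a = -22
r = 5 (r = -2 + (3 + 4) = -2 + 7 = 5)
B(L) = 9 (B(L) = √(81 + (L - L)) = √(81 + 0) = √81 = 9)
39 + B(r)*a = 39 + 9*(-22) = 39 - 198 = -159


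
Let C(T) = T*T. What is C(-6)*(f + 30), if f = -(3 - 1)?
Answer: 1008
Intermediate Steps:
C(T) = T**2
f = -2 (f = -1*2 = -2)
C(-6)*(f + 30) = (-6)**2*(-2 + 30) = 36*28 = 1008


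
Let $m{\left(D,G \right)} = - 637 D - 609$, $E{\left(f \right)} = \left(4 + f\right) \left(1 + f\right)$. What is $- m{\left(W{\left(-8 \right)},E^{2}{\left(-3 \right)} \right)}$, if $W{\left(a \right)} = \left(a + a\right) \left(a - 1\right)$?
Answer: $92337$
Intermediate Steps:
$W{\left(a \right)} = 2 a \left(-1 + a\right)$
$E{\left(f \right)} = \left(1 + f\right) \left(4 + f\right)$
$m{\left(D,G \right)} = -609 - 637 D$
$- m{\left(W{\left(-8 \right)},E^{2}{\left(-3 \right)} \right)} = - (-609 - 637 \cdot 2 \left(-8\right) \left(-1 - 8\right)) = - (-609 - 637 \cdot 2 \left(-8\right) \left(-9\right)) = - (-609 - 91728) = \left(-1\right) \left(-92337\right) = 92337$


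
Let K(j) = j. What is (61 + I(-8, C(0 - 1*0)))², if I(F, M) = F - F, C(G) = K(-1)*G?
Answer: 3721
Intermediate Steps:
C(G) = -G
I(F, M) = 0
(61 + I(-8, C(0 - 1*0)))² = (61 + 0)² = 61² = 3721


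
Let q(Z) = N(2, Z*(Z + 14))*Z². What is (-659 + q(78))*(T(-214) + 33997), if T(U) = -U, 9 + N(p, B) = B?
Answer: 1491714856859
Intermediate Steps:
N(p, B) = -9 + B
q(Z) = Z²*(-9 + Z*(14 + Z)) (q(Z) = (-9 + Z*(Z + 14))*Z² = (-9 + Z*(14 + Z))*Z² = Z²*(-9 + Z*(14 + Z)))
(-659 + q(78))*(T(-214) + 33997) = (-659 + 78²*(-9 + 78*(14 + 78)))*(-1*(-214) + 33997) = (-659 + 6084*(-9 + 78*92))*(214 + 33997) = (-659 + 6084*(-9 + 7176))*34211 = (-659 + 6084*7167)*34211 = (-659 + 43604028)*34211 = 43603369*34211 = 1491714856859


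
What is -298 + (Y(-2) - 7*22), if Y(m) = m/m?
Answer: -451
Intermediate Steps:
Y(m) = 1
-298 + (Y(-2) - 7*22) = -298 + (1 - 7*22) = -298 + (1 - 154) = -298 - 153 = -451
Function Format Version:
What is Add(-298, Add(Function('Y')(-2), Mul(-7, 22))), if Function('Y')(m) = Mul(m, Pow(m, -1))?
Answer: -451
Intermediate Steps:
Function('Y')(m) = 1
Add(-298, Add(Function('Y')(-2), Mul(-7, 22))) = Add(-298, Add(1, Mul(-7, 22))) = Add(-298, Add(1, -154)) = Add(-298, -153) = -451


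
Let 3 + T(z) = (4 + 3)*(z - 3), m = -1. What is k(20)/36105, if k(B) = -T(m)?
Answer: 31/36105 ≈ 0.00085861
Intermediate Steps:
T(z) = -24 + 7*z (T(z) = -3 + (4 + 3)*(z - 3) = -3 + 7*(-3 + z) = -3 + (-21 + 7*z) = -24 + 7*z)
k(B) = 31 (k(B) = -(-24 + 7*(-1)) = -(-24 - 7) = -1*(-31) = 31)
k(20)/36105 = 31/36105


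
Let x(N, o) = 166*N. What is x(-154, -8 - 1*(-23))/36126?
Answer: -12782/18063 ≈ -0.70763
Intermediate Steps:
x(-154, -8 - 1*(-23))/36126 = (166*(-154))/36126 = -25564*1/36126 = -12782/18063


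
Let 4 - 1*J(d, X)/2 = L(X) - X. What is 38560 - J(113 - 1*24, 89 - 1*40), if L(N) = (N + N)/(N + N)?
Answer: 38456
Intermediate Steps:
L(N) = 1 (L(N) = (2*N)/((2*N)) = (2*N)*(1/(2*N)) = 1)
J(d, X) = 6 + 2*X (J(d, X) = 8 - 2*(1 - X) = 8 + (-2 + 2*X) = 6 + 2*X)
38560 - J(113 - 1*24, 89 - 1*40) = 38560 - (6 + 2*(89 - 1*40)) = 38560 - (6 + 2*(89 - 40)) = 38560 - (6 + 2*49) = 38560 - (6 + 98) = 38560 - 1*104 = 38560 - 104 = 38456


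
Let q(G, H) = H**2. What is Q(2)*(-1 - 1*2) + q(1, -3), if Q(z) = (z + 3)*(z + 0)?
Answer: -21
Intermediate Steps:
Q(z) = z*(3 + z) (Q(z) = (3 + z)*z = z*(3 + z))
Q(2)*(-1 - 1*2) + q(1, -3) = (2*(3 + 2))*(-1 - 1*2) + (-3)**2 = (2*5)*(-1 - 2) + 9 = 10*(-3) + 9 = -30 + 9 = -21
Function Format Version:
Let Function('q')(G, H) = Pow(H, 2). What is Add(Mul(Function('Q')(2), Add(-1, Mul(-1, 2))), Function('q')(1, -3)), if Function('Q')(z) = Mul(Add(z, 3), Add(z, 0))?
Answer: -21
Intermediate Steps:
Function('Q')(z) = Mul(z, Add(3, z)) (Function('Q')(z) = Mul(Add(3, z), z) = Mul(z, Add(3, z)))
Add(Mul(Function('Q')(2), Add(-1, Mul(-1, 2))), Function('q')(1, -3)) = Add(Mul(Mul(2, Add(3, 2)), Add(-1, Mul(-1, 2))), Pow(-3, 2)) = Add(Mul(Mul(2, 5), Add(-1, -2)), 9) = Add(Mul(10, -3), 9) = Add(-30, 9) = -21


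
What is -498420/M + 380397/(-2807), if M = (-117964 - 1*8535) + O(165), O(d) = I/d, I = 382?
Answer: -7708782590241/58587572071 ≈ -131.58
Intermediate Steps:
O(d) = 382/d
M = -20871953/165 (M = (-117964 - 1*8535) + 382/165 = (-117964 - 8535) + 382*(1/165) = -126499 + 382/165 = -20871953/165 ≈ -1.2650e+5)
-498420/M + 380397/(-2807) = -498420/(-20871953/165) + 380397/(-2807) = -498420*(-165/20871953) + 380397*(-1/2807) = 82239300/20871953 - 380397/2807 = -7708782590241/58587572071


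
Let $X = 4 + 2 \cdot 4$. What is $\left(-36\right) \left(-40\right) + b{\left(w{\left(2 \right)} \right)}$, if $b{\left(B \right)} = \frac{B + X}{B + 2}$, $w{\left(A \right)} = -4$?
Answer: $1436$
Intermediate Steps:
$X = 12$ ($X = 4 + 8 = 12$)
$b{\left(B \right)} = \frac{12 + B}{2 + B}$ ($b{\left(B \right)} = \frac{B + 12}{B + 2} = \frac{12 + B}{2 + B}$)
$\left(-36\right) \left(-40\right) + b{\left(w{\left(2 \right)} \right)} = \left(-36\right) \left(-40\right) + \frac{12 - 4}{2 - 4} = 1440 + \frac{1}{-2} \cdot 8 = 1440 - 4 = 1436$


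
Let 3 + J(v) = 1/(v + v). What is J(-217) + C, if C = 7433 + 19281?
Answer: 11592573/434 ≈ 26711.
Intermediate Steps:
C = 26714
J(v) = -3 + 1/(2*v) (J(v) = -3 + 1/(v + v) = -3 + 1/(2*v))
J(-217) + C = (-3 + (1/2)/(-217)) + 26714 = (-3 + (1/2)*(-1/217)) + 26714 = (-3 - 1/434) + 26714 = -1303/434 + 26714 = 11592573/434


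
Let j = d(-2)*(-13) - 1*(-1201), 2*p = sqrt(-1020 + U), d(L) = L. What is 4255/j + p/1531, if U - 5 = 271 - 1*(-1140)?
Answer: 4255/1227 + 3*sqrt(11)/1531 ≈ 3.4743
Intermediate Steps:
U = 1416 (U = 5 + (271 - 1*(-1140)) = 5 + (271 + 1140) = 5 + 1411 = 1416)
p = 3*sqrt(11) (p = sqrt(-1020 + 1416)/2 = sqrt(396)/2 = (6*sqrt(11))/2 = 3*sqrt(11) ≈ 9.9499)
j = 1227 (j = -2*(-13) - 1*(-1201) = 26 + 1201 = 1227)
4255/j + p/1531 = 4255/1227 + (3*sqrt(11))/1531 = 4255*(1/1227) + (3*sqrt(11))*(1/1531) = 4255/1227 + 3*sqrt(11)/1531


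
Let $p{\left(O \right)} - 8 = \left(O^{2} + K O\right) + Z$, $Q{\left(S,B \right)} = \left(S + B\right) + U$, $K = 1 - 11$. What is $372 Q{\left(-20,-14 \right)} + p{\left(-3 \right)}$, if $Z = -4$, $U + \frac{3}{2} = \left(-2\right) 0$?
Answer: $-13163$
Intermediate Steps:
$U = - \frac{3}{2}$ ($U = - \frac{3}{2} - 0 = - \frac{3}{2} + 0 = - \frac{3}{2} \approx -1.5$)
$K = -10$
$Q{\left(S,B \right)} = - \frac{3}{2} + B + S$ ($Q{\left(S,B \right)} = \left(S + B\right) - \frac{3}{2} = \left(B + S\right) - \frac{3}{2} = - \frac{3}{2} + B + S$)
$p{\left(O \right)} = 4 + O^{2} - 10 O$ ($p{\left(O \right)} = 8 - \left(4 - O^{2} + 10 O\right) = 4 + O^{2} - 10 O$)
$372 Q{\left(-20,-14 \right)} + p{\left(-3 \right)} = 372 \left(- \frac{3}{2} - 14 - 20\right) + \left(4 + \left(-3\right)^{2} - -30\right) = 372 \left(- \frac{71}{2}\right) + \left(4 + 9 + 30\right) = -13206 + 43 = -13163$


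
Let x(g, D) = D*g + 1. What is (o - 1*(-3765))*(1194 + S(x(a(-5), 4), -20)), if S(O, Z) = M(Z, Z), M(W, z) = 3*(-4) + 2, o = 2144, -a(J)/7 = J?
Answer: 6996256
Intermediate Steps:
a(J) = -7*J
x(g, D) = 1 + D*g
M(W, z) = -10 (M(W, z) = -12 + 2 = -10)
S(O, Z) = -10
(o - 1*(-3765))*(1194 + S(x(a(-5), 4), -20)) = (2144 - 1*(-3765))*(1194 - 10) = (2144 + 3765)*1184 = 5909*1184 = 6996256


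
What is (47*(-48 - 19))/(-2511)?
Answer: 3149/2511 ≈ 1.2541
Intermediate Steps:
(47*(-48 - 19))/(-2511) = (47*(-67))*(-1/2511) = -3149*(-1/2511) = 3149/2511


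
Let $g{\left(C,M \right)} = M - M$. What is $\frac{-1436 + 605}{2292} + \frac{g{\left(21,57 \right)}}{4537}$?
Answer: $- \frac{277}{764} \approx -0.36257$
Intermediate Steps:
$g{\left(C,M \right)} = 0$
$\frac{-1436 + 605}{2292} + \frac{g{\left(21,57 \right)}}{4537} = \frac{-1436 + 605}{2292} + \frac{0}{4537} = \left(-831\right) \frac{1}{2292} + 0 \cdot \frac{1}{4537} = - \frac{277}{764} + 0 = - \frac{277}{764}$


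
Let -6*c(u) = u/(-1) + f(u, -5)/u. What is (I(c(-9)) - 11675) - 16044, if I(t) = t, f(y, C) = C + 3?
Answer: -1496909/54 ≈ -27721.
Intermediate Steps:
f(y, C) = 3 + C
c(u) = 1/(3*u) + u/6 (c(u) = -(u/(-1) + (3 - 5)/u)/6 = -(u*(-1) - 2/u)/6 = -(-u - 2/u)/6 = 1/(3*u) + u/6)
(I(c(-9)) - 11675) - 16044 = ((⅙)*(2 + (-9)²)/(-9) - 11675) - 16044 = ((⅙)*(-⅑)*(2 + 81) - 11675) - 16044 = ((⅙)*(-⅑)*83 - 11675) - 16044 = (-83/54 - 11675) - 16044 = -630533/54 - 16044 = -1496909/54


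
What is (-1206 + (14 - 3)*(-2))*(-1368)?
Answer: 1679904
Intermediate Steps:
(-1206 + (14 - 3)*(-2))*(-1368) = (-1206 + 11*(-2))*(-1368) = (-1206 - 22)*(-1368) = -1228*(-1368) = 1679904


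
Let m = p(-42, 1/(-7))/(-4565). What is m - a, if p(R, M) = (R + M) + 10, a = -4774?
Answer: 30510679/6391 ≈ 4774.0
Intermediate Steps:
p(R, M) = 10 + M + R (p(R, M) = (M + R) + 10 = 10 + M + R)
m = 45/6391 (m = (10 + 1/(-7) - 42)/(-4565) = (10 - ⅐ - 42)*(-1/4565) = -225/7*(-1/4565) = 45/6391 ≈ 0.0070411)
m - a = 45/6391 - 1*(-4774) = 45/6391 + 4774 = 30510679/6391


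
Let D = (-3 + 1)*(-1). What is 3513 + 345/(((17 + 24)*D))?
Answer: 288411/82 ≈ 3517.2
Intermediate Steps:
D = 2 (D = -2*(-1) = 2)
3513 + 345/(((17 + 24)*D)) = 3513 + 345/(((17 + 24)*2)) = 3513 + 345/((41*2)) = 3513 + 345/82 = 288411/82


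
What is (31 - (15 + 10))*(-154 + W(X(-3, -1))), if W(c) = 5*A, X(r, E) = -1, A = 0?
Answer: -924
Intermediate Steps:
W(c) = 0 (W(c) = 5*0 = 0)
(31 - (15 + 10))*(-154 + W(X(-3, -1))) = (31 - (15 + 10))*(-154 + 0) = (31 - 1*25)*(-154) = (31 - 25)*(-154) = 6*(-154) = -924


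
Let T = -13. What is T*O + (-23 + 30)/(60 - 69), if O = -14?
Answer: 1631/9 ≈ 181.22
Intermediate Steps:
T*O + (-23 + 30)/(60 - 69) = -13*(-14) + (-23 + 30)/(60 - 69) = 182 + 7/(-9) = 182 + 7*(-⅑) = 182 - 7/9 = 1631/9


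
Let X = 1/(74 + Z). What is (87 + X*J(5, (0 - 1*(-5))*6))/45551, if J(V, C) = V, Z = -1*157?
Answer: 16/8383 ≈ 0.0019086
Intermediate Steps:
Z = -157
X = -1/83 (X = 1/(74 - 157) = 1/(-83) = -1/83 ≈ -0.012048)
(87 + X*J(5, (0 - 1*(-5))*6))/45551 = (87 - 1/83*5)/45551 = (87 - 5/83)*(1/45551) = (7216/83)*(1/45551) = 16/8383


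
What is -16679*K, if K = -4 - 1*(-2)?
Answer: 33358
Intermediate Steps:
K = -2 (K = -4 + 2 = -2)
-16679*K = -16679*(-2) = 33358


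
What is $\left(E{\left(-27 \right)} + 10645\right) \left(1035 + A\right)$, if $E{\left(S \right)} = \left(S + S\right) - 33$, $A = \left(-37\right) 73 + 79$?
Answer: $-16755546$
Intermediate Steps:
$A = -2622$ ($A = -2701 + 79 = -2622$)
$E{\left(S \right)} = -33 + 2 S$ ($E{\left(S \right)} = 2 S - 33 = -33 + 2 S$)
$\left(E{\left(-27 \right)} + 10645\right) \left(1035 + A\right) = \left(\left(-33 + 2 \left(-27\right)\right) + 10645\right) \left(1035 - 2622\right) = \left(\left(-33 - 54\right) + 10645\right) \left(-1587\right) = \left(-87 + 10645\right) \left(-1587\right) = 10558 \left(-1587\right) = -16755546$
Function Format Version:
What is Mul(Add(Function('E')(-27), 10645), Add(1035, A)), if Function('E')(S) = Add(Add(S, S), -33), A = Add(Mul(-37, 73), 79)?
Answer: -16755546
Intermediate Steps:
A = -2622 (A = Add(-2701, 79) = -2622)
Function('E')(S) = Add(-33, Mul(2, S)) (Function('E')(S) = Add(Mul(2, S), -33) = Add(-33, Mul(2, S)))
Mul(Add(Function('E')(-27), 10645), Add(1035, A)) = Mul(Add(Add(-33, Mul(2, -27)), 10645), Add(1035, -2622)) = Mul(Add(Add(-33, -54), 10645), -1587) = Mul(Add(-87, 10645), -1587) = Mul(10558, -1587) = -16755546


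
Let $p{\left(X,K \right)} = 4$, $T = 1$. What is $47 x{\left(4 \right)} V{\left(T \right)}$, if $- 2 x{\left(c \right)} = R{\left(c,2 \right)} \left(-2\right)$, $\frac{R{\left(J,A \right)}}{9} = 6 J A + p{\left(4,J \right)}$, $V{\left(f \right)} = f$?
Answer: $21996$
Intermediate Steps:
$R{\left(J,A \right)} = 36 + 54 A J$ ($R{\left(J,A \right)} = 9 \left(6 J A + 4\right) = 9 \left(6 A J + 4\right) = 9 \left(4 + 6 A J\right) = 36 + 54 A J$)
$x{\left(c \right)} = 36 + 108 c$ ($x{\left(c \right)} = - \frac{\left(36 + 54 \cdot 2 c\right) \left(-2\right)}{2} = - \frac{\left(36 + 108 c\right) \left(-2\right)}{2} = - \frac{-72 - 216 c}{2} = 36 + 108 c$)
$47 x{\left(4 \right)} V{\left(T \right)} = 47 \left(36 + 108 \cdot 4\right) 1 = 47 \left(36 + 432\right) 1 = 47 \cdot 468 \cdot 1 = 21996 \cdot 1 = 21996$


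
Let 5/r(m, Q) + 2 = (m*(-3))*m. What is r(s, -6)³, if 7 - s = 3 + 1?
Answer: -125/24389 ≈ -0.0051253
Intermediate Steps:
s = 3 (s = 7 - (3 + 1) = 7 - 1*4 = 7 - 4 = 3)
r(m, Q) = 5/(-2 - 3*m²) (r(m, Q) = 5/(-2 + (m*(-3))*m) = 5/(-2 + (-3*m)*m) = 5/(-2 - 3*m²))
r(s, -6)³ = (-5/(2 + 3*3²))³ = (-5/(2 + 3*9))³ = (-5/(2 + 27))³ = (-5/29)³ = -125/24389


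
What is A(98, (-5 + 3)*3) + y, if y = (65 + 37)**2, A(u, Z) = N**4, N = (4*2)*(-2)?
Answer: 75940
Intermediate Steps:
N = -16 (N = 8*(-2) = -16)
A(u, Z) = 65536 (A(u, Z) = (-16)**4 = 65536)
y = 10404 (y = 102**2 = 10404)
A(98, (-5 + 3)*3) + y = 65536 + 10404 = 75940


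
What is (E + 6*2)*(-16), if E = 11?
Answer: -368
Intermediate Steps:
(E + 6*2)*(-16) = (11 + 6*2)*(-16) = (11 + 12)*(-16) = 23*(-16) = -368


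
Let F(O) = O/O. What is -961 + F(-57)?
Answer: -960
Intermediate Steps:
F(O) = 1
-961 + F(-57) = -961 + 1 = -960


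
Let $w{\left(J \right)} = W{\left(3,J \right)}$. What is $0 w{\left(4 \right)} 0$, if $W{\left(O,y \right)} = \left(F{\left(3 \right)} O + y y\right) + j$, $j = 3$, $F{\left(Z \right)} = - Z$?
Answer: $0$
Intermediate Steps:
$W{\left(O,y \right)} = 3 + y^{2} - 3 O$ ($W{\left(O,y \right)} = \left(\left(-1\right) 3 O + y y\right) + 3 = \left(- 3 O + y^{2}\right) + 3 = \left(y^{2} - 3 O\right) + 3 = 3 + y^{2} - 3 O$)
$w{\left(J \right)} = -6 + J^{2}$ ($w{\left(J \right)} = 3 + J^{2} - 9 = -6 + J^{2}$)
$0 w{\left(4 \right)} 0 = 0 \left(-6 + 4^{2}\right) 0 = 0 \left(-6 + 16\right) 0 = 0 \cdot 10 \cdot 0 = 0 \cdot 0 = 0$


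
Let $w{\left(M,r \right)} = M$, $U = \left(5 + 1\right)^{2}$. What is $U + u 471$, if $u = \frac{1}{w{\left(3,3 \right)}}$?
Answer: $193$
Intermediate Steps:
$U = 36$ ($U = 6^{2} = 36$)
$u = \frac{1}{3} \approx 0.33333$
$U + u 471 = 36 + \frac{1}{3} \cdot 471 = 36 + 157 = 193$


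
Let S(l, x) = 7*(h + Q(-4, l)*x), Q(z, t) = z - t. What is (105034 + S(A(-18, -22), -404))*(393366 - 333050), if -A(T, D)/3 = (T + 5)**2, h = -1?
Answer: -79463736412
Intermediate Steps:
A(T, D) = -3*(5 + T)**2 (A(T, D) = -3*(T + 5)**2 = -3*(5 + T)**2)
S(l, x) = -7 + 7*x*(-4 - l) (S(l, x) = 7*(-1 + (-4 - l)*x) = 7*(-1 + x*(-4 - l)) = -7 + 7*x*(-4 - l))
(105034 + S(A(-18, -22), -404))*(393366 - 333050) = (105034 + (-7 - 7*(-404)*(4 - 3*(5 - 18)**2)))*(393366 - 333050) = (105034 + (-7 - 7*(-404)*(4 - 3*(-13)**2)))*60316 = (105034 + (-7 - 7*(-404)*(4 - 3*169)))*60316 = (105034 + (-7 - 7*(-404)*(4 - 507)))*60316 = (105034 + (-7 - 7*(-404)*(-503)))*60316 = (105034 + (-7 - 1422484))*60316 = (105034 - 1422491)*60316 = -1317457*60316 = -79463736412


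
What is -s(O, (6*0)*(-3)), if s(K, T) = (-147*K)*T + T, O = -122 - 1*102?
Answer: 0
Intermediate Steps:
O = -224 (O = -122 - 102 = -224)
s(K, T) = T - 147*K*T (s(K, T) = -147*K*T + T = T - 147*K*T)
-s(O, (6*0)*(-3)) = -(6*0)*(-3)*(1 - 147*(-224)) = -0*(-3)*(1 + 32928) = -0*32929 = -1*0 = 0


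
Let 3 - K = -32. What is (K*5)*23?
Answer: 4025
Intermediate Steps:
K = 35 (K = 3 - 1*(-32) = 3 + 32 = 35)
(K*5)*23 = (35*5)*23 = 175*23 = 4025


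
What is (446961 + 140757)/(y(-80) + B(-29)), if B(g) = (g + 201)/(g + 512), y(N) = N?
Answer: -141933897/19234 ≈ -7379.3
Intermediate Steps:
B(g) = (201 + g)/(512 + g)
(446961 + 140757)/(y(-80) + B(-29)) = (446961 + 140757)/(-80 + (201 - 29)/(512 - 29)) = 587718/(-80 + 172/483) = 587718/(-38468/483) = 587718*(-483/38468) = -141933897/19234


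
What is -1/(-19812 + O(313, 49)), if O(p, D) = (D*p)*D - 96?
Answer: -1/731605 ≈ -1.3669e-6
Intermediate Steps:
O(p, D) = -96 + p*D² (O(p, D) = p*D² - 96 = -96 + p*D²)
-1/(-19812 + O(313, 49)) = -1/(-19812 + (-96 + 313*49²)) = -1/(-19812 + (-96 + 313*2401)) = -1/(-19812 + (-96 + 751513)) = -1/(-19812 + 751417) = -1/731605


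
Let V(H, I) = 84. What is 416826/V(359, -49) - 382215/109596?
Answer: 1268065451/255724 ≈ 4958.7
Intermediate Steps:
416826/V(359, -49) - 382215/109596 = 416826/84 - 382215/109596 = 416826*(1/84) - 382215*1/109596 = 69471/14 - 127405/36532 = 1268065451/255724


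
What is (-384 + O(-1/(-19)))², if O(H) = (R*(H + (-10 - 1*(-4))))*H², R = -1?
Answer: 6936602190049/47045881 ≈ 1.4744e+5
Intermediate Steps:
O(H) = H²*(6 - H) (O(H) = (-(H + (-10 - 1*(-4))))*H² = (-(H + (-10 + 4)))*H² = (-(H - 6))*H² = (-(-6 + H))*H² = (6 - H)*H² = H²*(6 - H))
(-384 + O(-1/(-19)))² = (-384 + (-1/(-19))²*(6 - (-1)/(-19)))² = (-384 + (-1*(-1/19))²*(6 - (-1)*(-1)/19))² = (-384 + (1/19)²*(6 - 1*1/19))² = (-384 + (6 - 1/19)/361)² = (-384 + (1/361)*(113/19))² = (-384 + 113/6859)² = (-2633743/6859)² = 6936602190049/47045881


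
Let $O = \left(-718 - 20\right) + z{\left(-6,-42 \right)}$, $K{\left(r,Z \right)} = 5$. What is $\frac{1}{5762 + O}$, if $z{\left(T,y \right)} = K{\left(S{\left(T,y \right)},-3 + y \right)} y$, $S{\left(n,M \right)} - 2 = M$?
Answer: $\frac{1}{4814} \approx 0.00020773$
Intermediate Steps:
$S{\left(n,M \right)} = 2 + M$
$z{\left(T,y \right)} = 5 y$
$O = -948$ ($O = \left(-718 - 20\right) + 5 \left(-42\right) = -738 - 210 = -948$)
$\frac{1}{5762 + O} = \frac{1}{5762 - 948} = \frac{1}{4814}$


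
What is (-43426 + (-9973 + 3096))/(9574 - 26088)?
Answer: 50303/16514 ≈ 3.0461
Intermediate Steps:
(-43426 + (-9973 + 3096))/(9574 - 26088) = (-43426 - 6877)/(-16514) = -50303*(-1/16514) = 50303/16514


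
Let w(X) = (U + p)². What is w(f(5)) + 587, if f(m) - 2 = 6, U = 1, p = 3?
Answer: 603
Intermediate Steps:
f(m) = 8 (f(m) = 2 + 6 = 8)
w(X) = 16 (w(X) = (1 + 3)² = 4² = 16)
w(f(5)) + 587 = 16 + 587 = 603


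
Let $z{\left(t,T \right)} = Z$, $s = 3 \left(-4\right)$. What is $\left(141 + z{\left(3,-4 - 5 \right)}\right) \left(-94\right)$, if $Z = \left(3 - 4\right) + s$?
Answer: $-12032$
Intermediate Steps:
$s = -12$
$Z = -13$ ($Z = \left(3 - 4\right) - 12 = -1 - 12 = -13$)
$z{\left(t,T \right)} = -13$
$\left(141 + z{\left(3,-4 - 5 \right)}\right) \left(-94\right) = \left(141 - 13\right) \left(-94\right) = 128 \left(-94\right) = -12032$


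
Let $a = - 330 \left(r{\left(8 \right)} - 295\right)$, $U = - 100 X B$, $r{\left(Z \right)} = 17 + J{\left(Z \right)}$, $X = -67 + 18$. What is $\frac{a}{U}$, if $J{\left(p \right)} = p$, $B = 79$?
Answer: $\frac{891}{3871} \approx 0.23017$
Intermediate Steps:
$X = -49$
$r{\left(Z \right)} = 17 + Z$
$U = 387100$ ($U = \left(-100\right) \left(-49\right) 79 = 4900 \cdot 79 = 387100$)
$a = 89100$ ($a = - 330 \left(\left(17 + 8\right) - 295\right) = - 330 \left(25 - 295\right) = \left(-330\right) \left(-270\right) = 89100$)
$\frac{a}{U} = \frac{89100}{387100} = 89100 \cdot \frac{1}{387100} = \frac{891}{3871}$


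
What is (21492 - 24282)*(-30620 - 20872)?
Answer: 143662680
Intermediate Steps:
(21492 - 24282)*(-30620 - 20872) = -2790*(-51492) = 143662680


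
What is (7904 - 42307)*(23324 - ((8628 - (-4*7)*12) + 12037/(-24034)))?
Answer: -11873860949631/24034 ≈ -4.9404e+8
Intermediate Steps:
(7904 - 42307)*(23324 - ((8628 - (-4*7)*12) + 12037/(-24034))) = -34403*(23324 - ((8628 - (-28)*12) + 12037*(-1/24034))) = -34403*(23324 - ((8628 - 1*(-336)) - 12037/24034)) = -34403*(23324 - ((8628 + 336) - 12037/24034)) = -34403*(23324 - (8964 - 12037/24034)) = -34403*(23324 - 1*215428739/24034) = -34403*(23324 - 215428739/24034) = -34403*345140277/24034 = -11873860949631/24034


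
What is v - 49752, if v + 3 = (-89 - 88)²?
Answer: -18426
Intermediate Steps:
v = 31326 (v = -3 + (-89 - 88)² = -3 + (-177)² = -3 + 31329 = 31326)
v - 49752 = 31326 - 49752 = -18426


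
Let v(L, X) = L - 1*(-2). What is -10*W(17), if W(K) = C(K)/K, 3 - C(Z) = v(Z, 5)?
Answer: 160/17 ≈ 9.4118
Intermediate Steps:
v(L, X) = 2 + L (v(L, X) = L + 2 = 2 + L)
C(Z) = 1 - Z (C(Z) = 3 - (2 + Z) = 3 + (-2 - Z) = 1 - Z)
W(K) = (1 - K)/K
-10*W(17) = -10*(1 - 1*17)/17 = -10*(1 - 17)/17 = -10*(-16)/17 = -10*(-16/17) = 160/17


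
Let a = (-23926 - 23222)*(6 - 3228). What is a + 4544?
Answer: 151915400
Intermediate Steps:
a = 151910856 (a = -47148*(-3222) = 151910856)
a + 4544 = 151910856 + 4544 = 151915400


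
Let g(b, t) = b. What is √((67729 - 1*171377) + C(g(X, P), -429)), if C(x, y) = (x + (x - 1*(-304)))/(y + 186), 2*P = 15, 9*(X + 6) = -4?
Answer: 2*I*√170010597/81 ≈ 321.95*I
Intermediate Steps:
X = -58/9 (X = -6 + (⅑)*(-4) = -6 - 4/9 = -58/9 ≈ -6.4444)
P = 15/2 (P = (½)*15 = 15/2 ≈ 7.5000)
C(x, y) = (304 + 2*x)/(186 + y) (C(x, y) = (x + (x + 304))/(186 + y) = (x + (304 + x))/(186 + y) = (304 + 2*x)/(186 + y))
√((67729 - 1*171377) + C(g(X, P), -429)) = √((67729 - 1*171377) + 2*(152 - 58/9)/(186 - 429)) = √((67729 - 171377) + 2*(1310/9)/(-243)) = √(-103648 + 2*(-1/243)*(1310/9)) = √(-103648 - 2620/2187) = √(-226680796/2187) = 2*I*√170010597/81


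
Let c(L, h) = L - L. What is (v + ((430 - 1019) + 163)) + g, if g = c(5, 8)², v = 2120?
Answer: 1694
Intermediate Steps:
c(L, h) = 0
g = 0 (g = 0² = 0)
(v + ((430 - 1019) + 163)) + g = (2120 + ((430 - 1019) + 163)) + 0 = (2120 + (-589 + 163)) + 0 = (2120 - 426) + 0 = 1694 + 0 = 1694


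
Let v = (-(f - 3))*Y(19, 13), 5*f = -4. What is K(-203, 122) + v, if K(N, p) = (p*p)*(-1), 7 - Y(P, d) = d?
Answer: -74534/5 ≈ -14907.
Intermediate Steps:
f = -⅘ (f = (⅕)*(-4) = -⅘ ≈ -0.80000)
Y(P, d) = 7 - d
K(N, p) = -p² (K(N, p) = p²*(-1) = -p²)
v = -114/5 (v = (-(-⅘ - 3))*(7 - 1*13) = (-1*(-19/5))*(7 - 13) = (19/5)*(-6) = -114/5 ≈ -22.800)
K(-203, 122) + v = -1*122² - 114/5 = -1*14884 - 114/5 = -14884 - 114/5 = -74534/5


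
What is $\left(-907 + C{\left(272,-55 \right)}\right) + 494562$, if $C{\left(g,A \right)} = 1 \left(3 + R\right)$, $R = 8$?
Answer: $493666$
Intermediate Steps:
$C{\left(g,A \right)} = 11$ ($C{\left(g,A \right)} = 1 \left(3 + 8\right) = 1 \cdot 11 = 11$)
$\left(-907 + C{\left(272,-55 \right)}\right) + 494562 = \left(-907 + 11\right) + 494562 = -896 + 494562 = 493666$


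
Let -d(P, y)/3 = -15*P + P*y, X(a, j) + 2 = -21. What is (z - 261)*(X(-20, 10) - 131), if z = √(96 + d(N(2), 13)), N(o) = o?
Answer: 40194 - 924*√3 ≈ 38594.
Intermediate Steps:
X(a, j) = -23 (X(a, j) = -2 - 21 = -23)
d(P, y) = 45*P - 3*P*y (d(P, y) = -3*(-15*P + P*y) = 45*P - 3*P*y)
z = 6*√3 (z = √(96 + 3*2*(15 - 1*13)) = √(96 + 3*2*(15 - 13)) = √(96 + 3*2*2) = √(96 + 12) = √108 = 6*√3 ≈ 10.392)
(z - 261)*(X(-20, 10) - 131) = (6*√3 - 261)*(-23 - 131) = (-261 + 6*√3)*(-154) = 40194 - 924*√3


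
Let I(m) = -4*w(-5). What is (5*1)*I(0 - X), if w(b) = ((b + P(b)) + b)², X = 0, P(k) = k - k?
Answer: -2000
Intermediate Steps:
P(k) = 0
w(b) = 4*b² (w(b) = ((b + 0) + b)² = (b + b)² = (2*b)² = 4*b²)
I(m) = -400 (I(m) = -16*(-5)² = -16*25 = -4*100 = -400)
(5*1)*I(0 - X) = (5*1)*(-400) = 5*(-400) = -2000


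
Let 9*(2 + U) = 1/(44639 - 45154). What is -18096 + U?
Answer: -83884231/4635 ≈ -18098.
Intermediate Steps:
U = -9271/4635 (U = -2 + 1/(9*(44639 - 45154)) = -2 + (1/9)/(-515) = -2 + (1/9)*(-1/515) = -2 - 1/4635 = -9271/4635 ≈ -2.0002)
-18096 + U = -18096 - 9271/4635 = -83884231/4635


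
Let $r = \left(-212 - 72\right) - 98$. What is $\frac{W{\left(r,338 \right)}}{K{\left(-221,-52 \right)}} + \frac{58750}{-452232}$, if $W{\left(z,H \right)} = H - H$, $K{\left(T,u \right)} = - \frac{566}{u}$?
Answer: $- \frac{29375}{226116} \approx -0.12991$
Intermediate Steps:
$r = -382$ ($r = -284 - 98 = -382$)
$W{\left(z,H \right)} = 0$
$\frac{W{\left(r,338 \right)}}{K{\left(-221,-52 \right)}} + \frac{58750}{-452232} = \frac{0}{\left(-566\right) \frac{1}{-52}} + \frac{58750}{-452232} = \frac{0}{\left(-566\right) \left(- \frac{1}{52}\right)} + 58750 \left(- \frac{1}{452232}\right) = \frac{0}{\frac{283}{26}} - \frac{29375}{226116} = 0 \cdot \frac{26}{283} - \frac{29375}{226116} = 0 - \frac{29375}{226116} = - \frac{29375}{226116}$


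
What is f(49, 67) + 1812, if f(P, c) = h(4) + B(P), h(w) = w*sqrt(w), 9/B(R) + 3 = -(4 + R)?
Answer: 101911/56 ≈ 1819.8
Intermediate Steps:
B(R) = 9/(-7 - R) (B(R) = 9/(-3 - (4 + R)) = 9/(-3 + (-4 - R)) = 9/(-7 - R))
h(w) = w**(3/2)
f(P, c) = 8 - 9/(7 + P) (f(P, c) = 4**(3/2) - 9/(7 + P) = 8 - 9/(7 + P))
f(49, 67) + 1812 = (47 + 8*49)/(7 + 49) + 1812 = (47 + 392)/56 + 1812 = (1/56)*439 + 1812 = 439/56 + 1812 = 101911/56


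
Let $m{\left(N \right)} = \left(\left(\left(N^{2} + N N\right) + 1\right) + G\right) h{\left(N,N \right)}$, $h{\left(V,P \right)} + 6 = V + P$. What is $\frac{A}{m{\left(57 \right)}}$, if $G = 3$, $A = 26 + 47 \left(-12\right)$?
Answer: $- \frac{269}{351108} \approx -0.00076615$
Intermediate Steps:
$h{\left(V,P \right)} = -6 + P + V$ ($h{\left(V,P \right)} = -6 + \left(V + P\right) = -6 + \left(P + V\right) = -6 + P + V$)
$A = -538$ ($A = 26 - 564 = -538$)
$m{\left(N \right)} = \left(-6 + 2 N\right) \left(4 + 2 N^{2}\right)$ ($m{\left(N \right)} = \left(\left(\left(N^{2} + N N\right) + 1\right) + 3\right) \left(-6 + N + N\right) = \left(\left(\left(N^{2} + N^{2}\right) + 1\right) + 3\right) \left(-6 + 2 N\right) = \left(\left(2 N^{2} + 1\right) + 3\right) \left(-6 + 2 N\right) = \left(\left(1 + 2 N^{2}\right) + 3\right) \left(-6 + 2 N\right) = \left(4 + 2 N^{2}\right) \left(-6 + 2 N\right) = \left(-6 + 2 N\right) \left(4 + 2 N^{2}\right)$)
$\frac{A}{m{\left(57 \right)}} = - \frac{538}{4 \left(-3 + 57\right) \left(2 + 57^{2}\right)} = - \frac{538}{4 \cdot 54 \left(2 + 3249\right)} = - \frac{538}{4 \cdot 54 \cdot 3251} = - \frac{538}{702216} = \left(-538\right) \frac{1}{702216} = - \frac{269}{351108}$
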